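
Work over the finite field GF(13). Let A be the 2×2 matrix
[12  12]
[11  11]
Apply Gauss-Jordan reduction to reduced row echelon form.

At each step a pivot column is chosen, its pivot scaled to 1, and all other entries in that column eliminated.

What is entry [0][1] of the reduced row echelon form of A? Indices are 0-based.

M[0][1] = 1

step 1: normalize row 0 (÷12) = (1, 1)
  row 1: subtract 11×row0 = (0, 0)
skip col 1 (zero from row 1)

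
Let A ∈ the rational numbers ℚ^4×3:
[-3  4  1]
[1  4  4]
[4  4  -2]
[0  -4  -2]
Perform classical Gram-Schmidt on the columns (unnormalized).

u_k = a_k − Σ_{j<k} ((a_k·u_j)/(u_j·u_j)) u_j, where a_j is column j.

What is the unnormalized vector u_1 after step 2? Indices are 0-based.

Step 1: u_0 = a_0 = (-3, 1, 4, 0).
Step 2: u_1 = a_1 − (4/13)·u_0 = (64/13, 48/13, 36/13, -4).

u_1 = (64/13, 48/13, 36/13, -4)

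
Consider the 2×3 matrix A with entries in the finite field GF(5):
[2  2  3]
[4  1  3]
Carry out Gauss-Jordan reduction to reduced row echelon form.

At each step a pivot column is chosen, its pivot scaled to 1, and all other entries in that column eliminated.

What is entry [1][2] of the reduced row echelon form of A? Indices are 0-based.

pivot(0,0)=2: scale R0 → (1, 1, 4)
  clear (1,0): R1 −= (4)R0 → (0, 2, 2)
pivot(1,1)=2: scale R1 → (0, 1, 1)
  clear (0,1): R0 −= (1)R1 → (1, 0, 3)

M[1][2] = 1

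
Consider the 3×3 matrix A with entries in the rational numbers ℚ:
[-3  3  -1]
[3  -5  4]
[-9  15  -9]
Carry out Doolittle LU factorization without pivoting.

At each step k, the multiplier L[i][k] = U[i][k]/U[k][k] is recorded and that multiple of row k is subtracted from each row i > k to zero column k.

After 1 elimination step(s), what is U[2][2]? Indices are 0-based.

k=0: U[0][0]=-3
  eliminate (1,0): mult=-1, new row 1: (0, -2, 3); set L[1][0]=-1
  eliminate (2,0): mult=3, new row 2: (0, 6, -6); set L[2][0]=3

U[2][2] = -6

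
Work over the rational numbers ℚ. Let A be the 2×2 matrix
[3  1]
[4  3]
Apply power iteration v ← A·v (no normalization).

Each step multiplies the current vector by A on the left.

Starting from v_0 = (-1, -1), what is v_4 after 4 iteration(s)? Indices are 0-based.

v_0 = (-1, -1).
v_1 = A·v_0 = (-4, -7).
v_2 = A·v_1 = (-19, -37).
v_3 = A·v_2 = (-94, -187).
v_4 = A·v_3 = (-469, -937).

v_4 = (-469, -937)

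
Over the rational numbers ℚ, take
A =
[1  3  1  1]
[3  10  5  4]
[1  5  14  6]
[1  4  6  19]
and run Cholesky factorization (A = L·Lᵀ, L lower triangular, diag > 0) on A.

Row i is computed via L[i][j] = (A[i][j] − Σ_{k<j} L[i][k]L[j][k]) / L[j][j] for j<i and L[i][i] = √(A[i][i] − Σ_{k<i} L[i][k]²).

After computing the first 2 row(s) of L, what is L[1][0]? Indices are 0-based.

L[1][0] = 3

Step 1: L[0][0] = √(1) = 1.
  L[1][0] = (3) / L[0][0] = 3.
Step 2: L[1][1] = √(1) = 1.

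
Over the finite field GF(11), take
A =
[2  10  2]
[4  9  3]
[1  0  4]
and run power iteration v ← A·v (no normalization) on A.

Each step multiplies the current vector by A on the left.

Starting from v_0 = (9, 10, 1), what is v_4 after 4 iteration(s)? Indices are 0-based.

v_0 = (9, 10, 1).
v_1 = A·v_0 = (10, 8, 2).
v_2 = A·v_1 = (5, 8, 7).
v_3 = A·v_2 = (5, 3, 0).
v_4 = A·v_3 = (7, 3, 5).

v_4 = (7, 3, 5)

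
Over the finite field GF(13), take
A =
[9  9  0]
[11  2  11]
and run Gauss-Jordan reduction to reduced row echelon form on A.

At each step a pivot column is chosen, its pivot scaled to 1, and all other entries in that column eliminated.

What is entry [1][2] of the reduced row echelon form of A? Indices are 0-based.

step 1: normalize row 0 (÷9) = (1, 1, 0)
  row 1: subtract 11×row0 = (0, 4, 11)
step 2: normalize row 1 (÷4) = (0, 1, 6)
  row 0: subtract 1×row1 = (1, 0, 7)

M[1][2] = 6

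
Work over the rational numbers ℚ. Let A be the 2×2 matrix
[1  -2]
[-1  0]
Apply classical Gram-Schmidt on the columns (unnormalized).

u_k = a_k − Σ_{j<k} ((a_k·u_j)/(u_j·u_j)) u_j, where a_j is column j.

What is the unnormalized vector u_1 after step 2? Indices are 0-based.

Step 1: u_0 = a_0 = (1, -1).
Step 2: u_1 = a_1 − (-1)·u_0 = (-1, -1).

u_1 = (-1, -1)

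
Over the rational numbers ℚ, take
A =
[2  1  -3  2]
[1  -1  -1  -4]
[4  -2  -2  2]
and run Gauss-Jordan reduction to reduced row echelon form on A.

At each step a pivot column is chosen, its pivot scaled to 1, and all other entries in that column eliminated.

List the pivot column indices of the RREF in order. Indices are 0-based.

step 1: normalize row 0 (÷2) = (1, 1/2, -3/2, 1)
  row 1: subtract 1×row0 = (0, -3/2, 1/2, -5)
  row 2: subtract 4×row0 = (0, -4, 4, -2)
step 2: normalize row 1 (÷-3/2) = (0, 1, -1/3, 10/3)
  row 0: subtract 1/2×row1 = (1, 0, -4/3, -2/3)
  row 2: subtract -4×row1 = (0, 0, 8/3, 34/3)
step 3: normalize row 2 (÷8/3) = (0, 0, 1, 17/4)
  row 0: subtract -4/3×row2 = (1, 0, 0, 5)
  row 1: subtract -1/3×row2 = (0, 1, 0, 19/4)

pivot columns: 0, 1, 2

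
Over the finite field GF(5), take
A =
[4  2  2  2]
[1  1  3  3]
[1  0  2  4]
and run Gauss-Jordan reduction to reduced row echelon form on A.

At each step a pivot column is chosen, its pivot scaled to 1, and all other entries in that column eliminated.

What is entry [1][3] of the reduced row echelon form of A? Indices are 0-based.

step 1: normalize row 0 (÷4) = (1, 3, 3, 3)
  row 1: subtract 1×row0 = (0, 3, 0, 0)
  row 2: subtract 1×row0 = (0, 2, 4, 1)
step 2: normalize row 1 (÷3) = (0, 1, 0, 0)
  row 0: subtract 3×row1 = (1, 0, 3, 3)
  row 2: subtract 2×row1 = (0, 0, 4, 1)
step 3: normalize row 2 (÷4) = (0, 0, 1, 4)
  row 0: subtract 3×row2 = (1, 0, 0, 1)

M[1][3] = 0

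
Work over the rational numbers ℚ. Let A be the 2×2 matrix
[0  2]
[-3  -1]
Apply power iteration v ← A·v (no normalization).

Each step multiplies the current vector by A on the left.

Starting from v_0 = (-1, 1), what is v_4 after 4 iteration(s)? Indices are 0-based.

v_0 = (-1, 1).
v_1 = A·v_0 = (2, 2).
v_2 = A·v_1 = (4, -8).
v_3 = A·v_2 = (-16, -4).
v_4 = A·v_3 = (-8, 52).

v_4 = (-8, 52)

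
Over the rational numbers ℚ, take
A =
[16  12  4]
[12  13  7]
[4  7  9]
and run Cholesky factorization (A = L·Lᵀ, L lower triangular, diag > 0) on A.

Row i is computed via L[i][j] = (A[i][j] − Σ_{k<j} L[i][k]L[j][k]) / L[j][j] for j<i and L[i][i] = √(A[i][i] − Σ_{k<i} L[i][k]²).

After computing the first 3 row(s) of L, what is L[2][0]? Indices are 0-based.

L[2][0] = 1

Step 1: L[0][0] = √(16) = 4.
  L[1][0] = (12) / L[0][0] = 3.
Step 2: L[1][1] = √(4) = 2.
  L[2][0] = (4) / L[0][0] = 1.
  L[2][1] = (4) / L[1][1] = 2.
Step 3: L[2][2] = √(4) = 2.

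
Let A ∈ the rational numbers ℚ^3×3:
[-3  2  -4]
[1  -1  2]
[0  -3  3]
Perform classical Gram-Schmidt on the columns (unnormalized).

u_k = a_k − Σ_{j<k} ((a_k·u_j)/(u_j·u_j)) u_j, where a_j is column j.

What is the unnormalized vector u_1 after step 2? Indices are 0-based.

Step 1: u_0 = a_0 = (-3, 1, 0).
Step 2: u_1 = a_1 − (-7/10)·u_0 = (-1/10, -3/10, -3).

u_1 = (-1/10, -3/10, -3)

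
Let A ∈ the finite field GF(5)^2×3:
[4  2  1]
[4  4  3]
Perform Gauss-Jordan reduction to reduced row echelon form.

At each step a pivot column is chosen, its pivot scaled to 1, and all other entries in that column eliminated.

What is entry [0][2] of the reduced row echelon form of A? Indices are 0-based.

M[0][2] = 1

[1] R0 /= 4  ⇒  (1, 3, 4)
     R1 -= 4·R0  ⇒  (0, 2, 2)
[2] R1 /= 2  ⇒  (0, 1, 1)
     R0 -= 3·R1  ⇒  (1, 0, 1)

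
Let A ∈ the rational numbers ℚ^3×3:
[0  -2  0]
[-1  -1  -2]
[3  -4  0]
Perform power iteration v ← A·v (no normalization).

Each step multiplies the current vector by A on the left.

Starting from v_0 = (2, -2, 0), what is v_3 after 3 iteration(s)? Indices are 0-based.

v_0 = (2, -2, 0).
v_1 = A·v_0 = (4, 0, 14).
v_2 = A·v_1 = (0, -32, 12).
v_3 = A·v_2 = (64, 8, 128).

v_3 = (64, 8, 128)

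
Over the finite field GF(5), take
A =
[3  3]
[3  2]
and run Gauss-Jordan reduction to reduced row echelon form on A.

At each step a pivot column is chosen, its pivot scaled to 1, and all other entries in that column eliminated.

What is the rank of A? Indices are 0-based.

step 1: normalize row 0 (÷3) = (1, 1)
  row 1: subtract 3×row0 = (0, 4)
step 2: normalize row 1 (÷4) = (0, 1)
  row 0: subtract 1×row1 = (1, 0)

rank = 2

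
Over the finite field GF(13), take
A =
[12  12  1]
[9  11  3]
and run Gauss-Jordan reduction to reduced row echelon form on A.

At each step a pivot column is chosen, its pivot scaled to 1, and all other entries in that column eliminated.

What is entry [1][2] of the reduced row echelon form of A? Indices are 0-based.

M[1][2] = 6

[1] R0 /= 12  ⇒  (1, 1, 12)
     R1 -= 9·R0  ⇒  (0, 2, 12)
[2] R1 /= 2  ⇒  (0, 1, 6)
     R0 -= 1·R1  ⇒  (1, 0, 6)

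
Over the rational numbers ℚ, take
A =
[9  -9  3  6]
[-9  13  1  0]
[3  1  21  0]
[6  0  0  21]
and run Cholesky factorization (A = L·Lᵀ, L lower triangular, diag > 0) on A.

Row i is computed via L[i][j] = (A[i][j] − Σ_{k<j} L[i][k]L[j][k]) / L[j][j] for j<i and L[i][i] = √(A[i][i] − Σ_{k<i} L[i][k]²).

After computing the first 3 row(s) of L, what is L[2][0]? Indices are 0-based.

L[2][0] = 1

Step 1: L[0][0] = √(9) = 3.
  L[1][0] = (-9) / L[0][0] = -3.
Step 2: L[1][1] = √(4) = 2.
  L[2][0] = (3) / L[0][0] = 1.
  L[2][1] = (4) / L[1][1] = 2.
Step 3: L[2][2] = √(16) = 4.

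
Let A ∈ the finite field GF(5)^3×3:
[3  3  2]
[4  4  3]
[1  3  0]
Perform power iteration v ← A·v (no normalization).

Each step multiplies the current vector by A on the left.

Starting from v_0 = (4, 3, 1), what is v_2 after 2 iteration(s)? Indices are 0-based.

v_2 = (3, 0, 1)

v_0 = (4, 3, 1).
v_1 = A·v_0 = (3, 1, 3).
v_2 = A·v_1 = (3, 0, 1).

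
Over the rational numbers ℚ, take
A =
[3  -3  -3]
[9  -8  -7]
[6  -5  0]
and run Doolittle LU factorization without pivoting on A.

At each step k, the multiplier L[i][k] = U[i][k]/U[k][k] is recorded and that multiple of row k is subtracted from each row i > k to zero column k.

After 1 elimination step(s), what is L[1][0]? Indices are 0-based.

[col 0] pivot 3
  R1 -= 3*R0 → (0, 1, 2)  (L[1][0] := 3)
  R2 -= 2*R0 → (0, 1, 6)  (L[2][0] := 2)

L[1][0] = 3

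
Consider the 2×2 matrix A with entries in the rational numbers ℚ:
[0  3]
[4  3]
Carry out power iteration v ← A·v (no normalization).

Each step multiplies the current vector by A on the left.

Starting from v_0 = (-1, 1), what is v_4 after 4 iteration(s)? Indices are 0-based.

v_4 = (45, 153)

v_0 = (-1, 1).
v_1 = A·v_0 = (3, -1).
v_2 = A·v_1 = (-3, 9).
v_3 = A·v_2 = (27, 15).
v_4 = A·v_3 = (45, 153).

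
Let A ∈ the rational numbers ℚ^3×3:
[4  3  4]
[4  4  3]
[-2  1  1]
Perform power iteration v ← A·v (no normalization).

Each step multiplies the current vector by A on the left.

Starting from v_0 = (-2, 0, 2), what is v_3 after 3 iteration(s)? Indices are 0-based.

v_3 = (118, 124, -22)

v_0 = (-2, 0, 2).
v_1 = A·v_0 = (0, -2, 6).
v_2 = A·v_1 = (18, 10, 4).
v_3 = A·v_2 = (118, 124, -22).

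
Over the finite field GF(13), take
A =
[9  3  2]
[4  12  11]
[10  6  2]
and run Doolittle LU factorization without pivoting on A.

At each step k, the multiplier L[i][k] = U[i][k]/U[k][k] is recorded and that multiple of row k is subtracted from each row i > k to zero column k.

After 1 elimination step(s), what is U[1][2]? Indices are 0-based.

Step 1: pivot at (0,0) is 9.
  row1 ← row1 − (12)·row0  ⇒  L[1][0]=12, U row1=(0, 2, 0)
  row2 ← row2 − (4)·row0  ⇒  L[2][0]=4, U row2=(0, 7, 7)

U[1][2] = 0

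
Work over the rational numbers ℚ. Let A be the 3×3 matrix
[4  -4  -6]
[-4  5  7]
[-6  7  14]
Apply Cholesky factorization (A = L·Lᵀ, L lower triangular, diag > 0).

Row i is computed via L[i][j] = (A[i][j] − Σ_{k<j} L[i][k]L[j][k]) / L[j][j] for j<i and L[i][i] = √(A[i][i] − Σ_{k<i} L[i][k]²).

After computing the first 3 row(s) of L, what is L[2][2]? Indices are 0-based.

Step 1: L[0][0] = √(4) = 2.
  L[1][0] = (-4) / L[0][0] = -2.
Step 2: L[1][1] = √(1) = 1.
  L[2][0] = (-6) / L[0][0] = -3.
  L[2][1] = (1) / L[1][1] = 1.
Step 3: L[2][2] = √(4) = 2.

L[2][2] = 2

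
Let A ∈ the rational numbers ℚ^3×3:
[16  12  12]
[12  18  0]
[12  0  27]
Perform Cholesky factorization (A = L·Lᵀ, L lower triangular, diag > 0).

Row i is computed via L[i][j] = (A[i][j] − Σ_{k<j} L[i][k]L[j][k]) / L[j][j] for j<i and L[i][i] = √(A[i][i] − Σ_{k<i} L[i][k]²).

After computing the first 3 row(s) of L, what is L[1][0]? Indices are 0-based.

Step 1: L[0][0] = √(16) = 4.
  L[1][0] = (12) / L[0][0] = 3.
Step 2: L[1][1] = √(9) = 3.
  L[2][0] = (12) / L[0][0] = 3.
  L[2][1] = (-9) / L[1][1] = -3.
Step 3: L[2][2] = √(9) = 3.

L[1][0] = 3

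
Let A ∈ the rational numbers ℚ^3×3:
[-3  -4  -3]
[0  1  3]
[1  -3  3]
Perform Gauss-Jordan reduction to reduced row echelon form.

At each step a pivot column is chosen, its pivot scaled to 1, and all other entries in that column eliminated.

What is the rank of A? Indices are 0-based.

[1] R0 /= -3  ⇒  (1, 4/3, 1)
     R2 -= 1·R0  ⇒  (0, -13/3, 2)
[2] R1 /= 1  ⇒  (0, 1, 3)
     R0 -= 4/3·R1  ⇒  (1, 0, -3)
     R2 -= -13/3·R1  ⇒  (0, 0, 15)
[3] R2 /= 15  ⇒  (0, 0, 1)
     R0 -= -3·R2  ⇒  (1, 0, 0)
     R1 -= 3·R2  ⇒  (0, 1, 0)

rank = 3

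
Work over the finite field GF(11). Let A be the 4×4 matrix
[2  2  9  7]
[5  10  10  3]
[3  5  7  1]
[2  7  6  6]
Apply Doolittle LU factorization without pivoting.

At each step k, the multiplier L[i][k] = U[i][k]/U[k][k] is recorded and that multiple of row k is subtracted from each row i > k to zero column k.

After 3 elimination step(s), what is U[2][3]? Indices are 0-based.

U[2][3] = 4

Step 1: pivot at (0,0) is 2.
  row1 ← row1 − (8)·row0  ⇒  L[1][0]=8, U row1=(0, 5, 4, 2)
  row2 ← row2 − (7)·row0  ⇒  L[2][0]=7, U row2=(0, 2, 10, 7)
  row3 ← row3 − (1)·row0  ⇒  L[3][0]=1, U row3=(0, 5, 8, 10)
Step 2: pivot at (1,1) is 5.
  row2 ← row2 − (7)·row1  ⇒  L[2][1]=7, U row2=(0, 0, 4, 4)
  row3 ← row3 − (1)·row1  ⇒  L[3][1]=1, U row3=(0, 0, 4, 8)
Step 3: pivot at (2,2) is 4.
  row3 ← row3 − (1)·row2  ⇒  L[3][2]=1, U row3=(0, 0, 0, 4)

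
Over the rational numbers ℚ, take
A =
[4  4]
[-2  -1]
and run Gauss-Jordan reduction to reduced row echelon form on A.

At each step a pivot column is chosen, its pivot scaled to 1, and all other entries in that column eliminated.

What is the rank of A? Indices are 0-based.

[1] R0 /= 4  ⇒  (1, 1)
     R1 -= -2·R0  ⇒  (0, 1)
[2] R1 /= 1  ⇒  (0, 1)
     R0 -= 1·R1  ⇒  (1, 0)

rank = 2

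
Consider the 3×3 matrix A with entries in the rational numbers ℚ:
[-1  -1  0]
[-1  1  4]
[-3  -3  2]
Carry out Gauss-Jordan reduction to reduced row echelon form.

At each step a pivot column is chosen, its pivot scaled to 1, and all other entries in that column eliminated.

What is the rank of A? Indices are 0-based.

step 1: normalize row 0 (÷-1) = (1, 1, 0)
  row 1: subtract -1×row0 = (0, 2, 4)
  row 2: subtract -3×row0 = (0, 0, 2)
step 2: normalize row 1 (÷2) = (0, 1, 2)
  row 0: subtract 1×row1 = (1, 0, -2)
step 3: normalize row 2 (÷2) = (0, 0, 1)
  row 0: subtract -2×row2 = (1, 0, 0)
  row 1: subtract 2×row2 = (0, 1, 0)

rank = 3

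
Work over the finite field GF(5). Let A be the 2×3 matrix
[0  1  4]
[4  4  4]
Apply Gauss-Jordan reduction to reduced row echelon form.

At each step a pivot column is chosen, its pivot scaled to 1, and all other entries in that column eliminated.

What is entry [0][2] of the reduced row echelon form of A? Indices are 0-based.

M[0][2] = 2

step 1: exchange rows 0,1
step 1: normalize row 0 (÷4) = (1, 1, 1)
step 2: normalize row 1 (÷1) = (0, 1, 4)
  row 0: subtract 1×row1 = (1, 0, 2)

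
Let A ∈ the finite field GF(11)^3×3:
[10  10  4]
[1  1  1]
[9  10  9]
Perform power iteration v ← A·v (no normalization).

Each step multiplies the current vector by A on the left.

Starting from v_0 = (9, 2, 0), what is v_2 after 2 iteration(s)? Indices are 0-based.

v_2 = (8, 2, 7)

v_0 = (9, 2, 0).
v_1 = A·v_0 = (0, 0, 2).
v_2 = A·v_1 = (8, 2, 7).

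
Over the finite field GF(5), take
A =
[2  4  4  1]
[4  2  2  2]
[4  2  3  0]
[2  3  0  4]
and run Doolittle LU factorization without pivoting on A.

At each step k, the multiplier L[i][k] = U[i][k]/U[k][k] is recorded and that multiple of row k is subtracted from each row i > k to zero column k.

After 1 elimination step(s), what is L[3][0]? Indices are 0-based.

k=0: U[0][0]=2
  eliminate (1,0): mult=2, new row 1: (0, 4, 4, 0); set L[1][0]=2
  eliminate (2,0): mult=2, new row 2: (0, 4, 0, 3); set L[2][0]=2
  eliminate (3,0): mult=1, new row 3: (0, 4, 1, 3); set L[3][0]=1

L[3][0] = 1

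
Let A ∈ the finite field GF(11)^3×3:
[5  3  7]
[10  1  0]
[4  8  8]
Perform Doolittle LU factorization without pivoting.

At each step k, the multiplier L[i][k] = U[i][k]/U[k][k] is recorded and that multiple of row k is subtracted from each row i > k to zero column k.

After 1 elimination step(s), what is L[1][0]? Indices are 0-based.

k=0: U[0][0]=5
  eliminate (1,0): mult=2, new row 1: (0, 6, 8); set L[1][0]=2
  eliminate (2,0): mult=3, new row 2: (0, 10, 9); set L[2][0]=3

L[1][0] = 2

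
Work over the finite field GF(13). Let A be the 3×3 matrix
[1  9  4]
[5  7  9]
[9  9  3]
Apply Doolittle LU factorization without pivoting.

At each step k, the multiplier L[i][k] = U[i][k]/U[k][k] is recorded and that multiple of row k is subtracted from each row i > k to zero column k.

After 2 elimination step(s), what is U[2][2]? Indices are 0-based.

k=0: U[0][0]=1
  eliminate (1,0): mult=5, new row 1: (0, 1, 2); set L[1][0]=5
  eliminate (2,0): mult=9, new row 2: (0, 6, 6); set L[2][0]=9
k=1: U[1][1]=1
  eliminate (2,1): mult=6, new row 2: (0, 0, 7); set L[2][1]=6

U[2][2] = 7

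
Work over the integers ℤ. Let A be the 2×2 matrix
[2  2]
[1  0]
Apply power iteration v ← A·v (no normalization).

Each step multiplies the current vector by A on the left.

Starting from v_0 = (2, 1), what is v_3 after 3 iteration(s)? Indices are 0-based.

v_3 = (44, 16)

v_0 = (2, 1).
v_1 = A·v_0 = (6, 2).
v_2 = A·v_1 = (16, 6).
v_3 = A·v_2 = (44, 16).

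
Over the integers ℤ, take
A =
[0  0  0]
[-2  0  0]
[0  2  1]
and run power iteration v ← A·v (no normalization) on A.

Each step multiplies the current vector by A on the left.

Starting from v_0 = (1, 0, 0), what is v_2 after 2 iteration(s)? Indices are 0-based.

v_0 = (1, 0, 0).
v_1 = A·v_0 = (0, -2, 0).
v_2 = A·v_1 = (0, 0, -4).

v_2 = (0, 0, -4)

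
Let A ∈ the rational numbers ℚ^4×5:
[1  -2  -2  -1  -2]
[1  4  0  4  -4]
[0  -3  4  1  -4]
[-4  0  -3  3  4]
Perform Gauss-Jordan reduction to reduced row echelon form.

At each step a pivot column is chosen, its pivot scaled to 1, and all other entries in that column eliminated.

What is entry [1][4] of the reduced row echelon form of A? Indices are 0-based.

[1] R0 /= 1  ⇒  (1, -2, -2, -1, -2)
     R1 -= 1·R0  ⇒  (0, 6, 2, 5, -2)
     R3 -= -4·R0  ⇒  (0, -8, -11, -1, -4)
[2] R1 /= 6  ⇒  (0, 1, 1/3, 5/6, -1/3)
     R0 -= -2·R1  ⇒  (1, 0, -4/3, 2/3, -8/3)
     R2 -= -3·R1  ⇒  (0, 0, 5, 7/2, -5)
     R3 -= -8·R1  ⇒  (0, 0, -25/3, 17/3, -20/3)
[3] R2 /= 5  ⇒  (0, 0, 1, 7/10, -1)
     R0 -= -4/3·R2  ⇒  (1, 0, 0, 8/5, -4)
     R1 -= 1/3·R2  ⇒  (0, 1, 0, 3/5, 0)
     R3 -= -25/3·R2  ⇒  (0, 0, 0, 23/2, -15)
[4] R3 /= 23/2  ⇒  (0, 0, 0, 1, -30/23)
     R0 -= 8/5·R3  ⇒  (1, 0, 0, 0, -44/23)
     R1 -= 3/5·R3  ⇒  (0, 1, 0, 0, 18/23)
     R2 -= 7/10·R3  ⇒  (0, 0, 1, 0, -2/23)

M[1][4] = 18/23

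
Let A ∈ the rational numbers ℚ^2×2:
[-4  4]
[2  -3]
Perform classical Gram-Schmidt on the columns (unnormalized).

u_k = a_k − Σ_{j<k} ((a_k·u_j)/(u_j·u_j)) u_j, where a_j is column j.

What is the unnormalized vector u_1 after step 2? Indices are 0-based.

Step 1: u_0 = a_0 = (-4, 2).
Step 2: u_1 = a_1 − (-11/10)·u_0 = (-2/5, -4/5).

u_1 = (-2/5, -4/5)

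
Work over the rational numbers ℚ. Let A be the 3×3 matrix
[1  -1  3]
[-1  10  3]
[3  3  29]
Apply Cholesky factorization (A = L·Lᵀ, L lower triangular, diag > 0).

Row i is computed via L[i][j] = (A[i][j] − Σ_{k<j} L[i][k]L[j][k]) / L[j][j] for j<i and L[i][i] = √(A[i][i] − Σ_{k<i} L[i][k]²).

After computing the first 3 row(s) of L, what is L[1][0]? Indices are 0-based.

Step 1: L[0][0] = √(1) = 1.
  L[1][0] = (-1) / L[0][0] = -1.
Step 2: L[1][1] = √(9) = 3.
  L[2][0] = (3) / L[0][0] = 3.
  L[2][1] = (6) / L[1][1] = 2.
Step 3: L[2][2] = √(16) = 4.

L[1][0] = -1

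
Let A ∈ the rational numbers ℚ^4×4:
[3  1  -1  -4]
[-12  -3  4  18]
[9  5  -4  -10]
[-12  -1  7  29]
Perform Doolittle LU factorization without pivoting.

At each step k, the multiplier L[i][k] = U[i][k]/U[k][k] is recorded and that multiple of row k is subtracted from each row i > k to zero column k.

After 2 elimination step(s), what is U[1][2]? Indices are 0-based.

U[1][2] = 0

k=0: U[0][0]=3
  eliminate (1,0): mult=-4, new row 1: (0, 1, 0, 2); set L[1][0]=-4
  eliminate (2,0): mult=3, new row 2: (0, 2, -1, 2); set L[2][0]=3
  eliminate (3,0): mult=-4, new row 3: (0, 3, 3, 13); set L[3][0]=-4
k=1: U[1][1]=1
  eliminate (2,1): mult=2, new row 2: (0, 0, -1, -2); set L[2][1]=2
  eliminate (3,1): mult=3, new row 3: (0, 0, 3, 7); set L[3][1]=3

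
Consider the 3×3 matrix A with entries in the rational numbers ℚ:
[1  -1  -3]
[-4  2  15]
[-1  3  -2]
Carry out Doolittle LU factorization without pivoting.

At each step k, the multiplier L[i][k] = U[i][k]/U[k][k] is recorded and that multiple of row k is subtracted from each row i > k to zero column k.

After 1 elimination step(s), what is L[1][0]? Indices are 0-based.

L[1][0] = -4

k=0: U[0][0]=1
  eliminate (1,0): mult=-4, new row 1: (0, -2, 3); set L[1][0]=-4
  eliminate (2,0): mult=-1, new row 2: (0, 2, -5); set L[2][0]=-1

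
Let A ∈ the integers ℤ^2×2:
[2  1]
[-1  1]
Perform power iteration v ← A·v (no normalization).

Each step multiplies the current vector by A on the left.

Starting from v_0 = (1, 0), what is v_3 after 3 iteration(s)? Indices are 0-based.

v_3 = (3, -6)

v_0 = (1, 0).
v_1 = A·v_0 = (2, -1).
v_2 = A·v_1 = (3, -3).
v_3 = A·v_2 = (3, -6).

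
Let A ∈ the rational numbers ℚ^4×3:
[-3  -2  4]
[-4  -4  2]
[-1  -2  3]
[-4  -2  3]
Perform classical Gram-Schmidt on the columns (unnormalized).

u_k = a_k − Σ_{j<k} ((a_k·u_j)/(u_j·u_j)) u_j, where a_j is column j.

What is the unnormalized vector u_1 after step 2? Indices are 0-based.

u_1 = (2/7, -20/21, -26/21, 22/21)

Step 1: u_0 = a_0 = (-3, -4, -1, -4).
Step 2: u_1 = a_1 − (16/21)·u_0 = (2/7, -20/21, -26/21, 22/21).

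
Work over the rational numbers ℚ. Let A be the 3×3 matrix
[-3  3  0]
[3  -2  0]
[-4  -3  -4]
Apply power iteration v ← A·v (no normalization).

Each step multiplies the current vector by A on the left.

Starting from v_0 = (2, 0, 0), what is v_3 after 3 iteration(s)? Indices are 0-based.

v_3 = (-198, 168, -206)

v_0 = (2, 0, 0).
v_1 = A·v_0 = (-6, 6, -8).
v_2 = A·v_1 = (36, -30, 38).
v_3 = A·v_2 = (-198, 168, -206).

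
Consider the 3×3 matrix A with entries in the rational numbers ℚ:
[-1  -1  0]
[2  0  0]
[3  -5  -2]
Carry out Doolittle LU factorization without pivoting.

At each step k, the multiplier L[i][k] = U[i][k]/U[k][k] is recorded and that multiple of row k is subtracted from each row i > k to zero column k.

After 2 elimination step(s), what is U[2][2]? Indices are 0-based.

k=0: U[0][0]=-1
  eliminate (1,0): mult=-2, new row 1: (0, -2, 0); set L[1][0]=-2
  eliminate (2,0): mult=-3, new row 2: (0, -8, -2); set L[2][0]=-3
k=1: U[1][1]=-2
  eliminate (2,1): mult=4, new row 2: (0, 0, -2); set L[2][1]=4

U[2][2] = -2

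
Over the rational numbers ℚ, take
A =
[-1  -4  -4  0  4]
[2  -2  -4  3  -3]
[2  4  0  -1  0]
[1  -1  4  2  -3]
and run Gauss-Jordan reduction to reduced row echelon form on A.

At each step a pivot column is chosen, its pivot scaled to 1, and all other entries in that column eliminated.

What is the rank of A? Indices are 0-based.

[1] R0 /= -1  ⇒  (1, 4, 4, 0, -4)
     R1 -= 2·R0  ⇒  (0, -10, -12, 3, 5)
     R2 -= 2·R0  ⇒  (0, -4, -8, -1, 8)
     R3 -= 1·R0  ⇒  (0, -5, 0, 2, 1)
[2] R1 /= -10  ⇒  (0, 1, 6/5, -3/10, -1/2)
     R0 -= 4·R1  ⇒  (1, 0, -4/5, 6/5, -2)
     R2 -= -4·R1  ⇒  (0, 0, -16/5, -11/5, 6)
     R3 -= -5·R1  ⇒  (0, 0, 6, 1/2, -3/2)
[3] R2 /= -16/5  ⇒  (0, 0, 1, 11/16, -15/8)
     R0 -= -4/5·R2  ⇒  (1, 0, 0, 7/4, -7/2)
     R1 -= 6/5·R2  ⇒  (0, 1, 0, -9/8, 7/4)
     R3 -= 6·R2  ⇒  (0, 0, 0, -29/8, 39/4)
[4] R3 /= -29/8  ⇒  (0, 0, 0, 1, -78/29)
     R0 -= 7/4·R3  ⇒  (1, 0, 0, 0, 35/29)
     R1 -= -9/8·R3  ⇒  (0, 1, 0, 0, -37/29)
     R2 -= 11/16·R3  ⇒  (0, 0, 1, 0, -3/116)

rank = 4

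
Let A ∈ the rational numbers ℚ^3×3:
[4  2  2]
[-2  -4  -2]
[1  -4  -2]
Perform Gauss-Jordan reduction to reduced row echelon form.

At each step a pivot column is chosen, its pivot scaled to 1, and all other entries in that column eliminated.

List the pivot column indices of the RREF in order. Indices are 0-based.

pivot columns: 0, 1, 2

pivot(0,0)=4: scale R0 → (1, 1/2, 1/2)
  clear (1,0): R1 −= (-2)R0 → (0, -3, -1)
  clear (2,0): R2 −= (1)R0 → (0, -9/2, -5/2)
pivot(1,1)=-3: scale R1 → (0, 1, 1/3)
  clear (0,1): R0 −= (1/2)R1 → (1, 0, 1/3)
  clear (2,1): R2 −= (-9/2)R1 → (0, 0, -1)
pivot(2,2)=-1: scale R2 → (0, 0, 1)
  clear (0,2): R0 −= (1/3)R2 → (1, 0, 0)
  clear (1,2): R1 −= (1/3)R2 → (0, 1, 0)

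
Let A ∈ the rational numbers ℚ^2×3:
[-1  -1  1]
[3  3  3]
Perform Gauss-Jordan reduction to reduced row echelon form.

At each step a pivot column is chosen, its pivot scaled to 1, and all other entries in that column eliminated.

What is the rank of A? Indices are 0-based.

rank = 2

step 1: normalize row 0 (÷-1) = (1, 1, -1)
  row 1: subtract 3×row0 = (0, 0, 6)
skip col 1 (zero from row 1)
step 2: normalize row 1 (÷6) = (0, 0, 1)
  row 0: subtract -1×row1 = (1, 1, 0)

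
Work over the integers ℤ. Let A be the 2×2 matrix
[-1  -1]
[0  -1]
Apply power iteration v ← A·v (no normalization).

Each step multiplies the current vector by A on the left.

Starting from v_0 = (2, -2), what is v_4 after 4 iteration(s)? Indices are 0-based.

v_4 = (-6, -2)

v_0 = (2, -2).
v_1 = A·v_0 = (0, 2).
v_2 = A·v_1 = (-2, -2).
v_3 = A·v_2 = (4, 2).
v_4 = A·v_3 = (-6, -2).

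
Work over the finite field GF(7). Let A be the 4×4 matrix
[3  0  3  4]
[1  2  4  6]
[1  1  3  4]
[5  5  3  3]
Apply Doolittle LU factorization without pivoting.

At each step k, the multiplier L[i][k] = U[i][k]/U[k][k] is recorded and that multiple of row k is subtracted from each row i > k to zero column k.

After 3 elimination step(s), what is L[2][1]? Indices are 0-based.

L[2][1] = 4

[col 0] pivot 3
  R1 -= 5*R0 → (0, 2, 3, 0)  (L[1][0] := 5)
  R2 -= 5*R0 → (0, 1, 2, 5)  (L[2][0] := 5)
  R3 -= 4*R0 → (0, 5, 5, 1)  (L[3][0] := 4)
[col 1] pivot 2
  R2 -= 4*R1 → (0, 0, 4, 5)  (L[2][1] := 4)
  R3 -= 6*R1 → (0, 0, 1, 1)  (L[3][1] := 6)
[col 2] pivot 4
  R3 -= 2*R2 → (0, 0, 0, 5)  (L[3][2] := 2)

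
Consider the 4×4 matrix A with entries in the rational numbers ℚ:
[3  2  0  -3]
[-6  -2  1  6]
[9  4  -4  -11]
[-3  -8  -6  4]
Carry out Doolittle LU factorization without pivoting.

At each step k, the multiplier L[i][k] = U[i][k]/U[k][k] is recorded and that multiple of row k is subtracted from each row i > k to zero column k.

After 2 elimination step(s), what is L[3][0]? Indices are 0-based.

[col 0] pivot 3
  R1 -= -2*R0 → (0, 2, 1, 0)  (L[1][0] := -2)
  R2 -= 3*R0 → (0, -2, -4, -2)  (L[2][0] := 3)
  R3 -= -1*R0 → (0, -6, -6, 1)  (L[3][0] := -1)
[col 1] pivot 2
  R2 -= -1*R1 → (0, 0, -3, -2)  (L[2][1] := -1)
  R3 -= -3*R1 → (0, 0, -3, 1)  (L[3][1] := -3)

L[3][0] = -1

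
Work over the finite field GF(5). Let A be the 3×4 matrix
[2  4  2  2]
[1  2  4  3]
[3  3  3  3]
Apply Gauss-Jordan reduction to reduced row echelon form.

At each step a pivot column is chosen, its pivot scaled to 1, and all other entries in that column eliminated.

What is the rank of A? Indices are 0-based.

pivot(0,0)=2: scale R0 → (1, 2, 1, 1)
  clear (1,0): R1 −= (1)R0 → (0, 0, 3, 2)
  clear (2,0): R2 −= (3)R0 → (0, 2, 0, 0)
pivot(1,1): swap R1↔R2
pivot(1,1)=2: scale R1 → (0, 1, 0, 0)
  clear (0,1): R0 −= (2)R1 → (1, 0, 1, 1)
pivot(2,2)=3: scale R2 → (0, 0, 1, 4)
  clear (0,2): R0 −= (1)R2 → (1, 0, 0, 2)

rank = 3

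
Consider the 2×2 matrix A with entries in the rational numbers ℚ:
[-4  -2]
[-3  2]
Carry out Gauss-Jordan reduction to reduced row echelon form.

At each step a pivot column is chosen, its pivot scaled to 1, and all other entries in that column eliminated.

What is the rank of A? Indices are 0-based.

rank = 2

pivot(0,0)=-4: scale R0 → (1, 1/2)
  clear (1,0): R1 −= (-3)R0 → (0, 7/2)
pivot(1,1)=7/2: scale R1 → (0, 1)
  clear (0,1): R0 −= (1/2)R1 → (1, 0)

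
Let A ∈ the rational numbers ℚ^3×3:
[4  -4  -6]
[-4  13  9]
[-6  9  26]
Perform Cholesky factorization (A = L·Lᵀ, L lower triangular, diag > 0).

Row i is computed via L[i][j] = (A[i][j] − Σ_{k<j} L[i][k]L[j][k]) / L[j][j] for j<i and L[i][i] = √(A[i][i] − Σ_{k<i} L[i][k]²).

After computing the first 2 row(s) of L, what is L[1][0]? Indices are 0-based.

L[1][0] = -2

Step 1: L[0][0] = √(4) = 2.
  L[1][0] = (-4) / L[0][0] = -2.
Step 2: L[1][1] = √(9) = 3.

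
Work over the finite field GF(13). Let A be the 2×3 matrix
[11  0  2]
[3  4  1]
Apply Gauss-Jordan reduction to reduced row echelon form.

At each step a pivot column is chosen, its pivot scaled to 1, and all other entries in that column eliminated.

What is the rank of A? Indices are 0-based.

pivot(0,0)=11: scale R0 → (1, 0, 12)
  clear (1,0): R1 −= (3)R0 → (0, 4, 4)
pivot(1,1)=4: scale R1 → (0, 1, 1)

rank = 2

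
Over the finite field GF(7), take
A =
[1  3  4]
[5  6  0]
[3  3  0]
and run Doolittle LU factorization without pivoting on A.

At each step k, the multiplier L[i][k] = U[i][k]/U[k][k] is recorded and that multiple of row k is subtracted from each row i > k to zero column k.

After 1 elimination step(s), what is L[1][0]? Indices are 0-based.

L[1][0] = 5

[col 0] pivot 1
  R1 -= 5*R0 → (0, 5, 1)  (L[1][0] := 5)
  R2 -= 3*R0 → (0, 1, 2)  (L[2][0] := 3)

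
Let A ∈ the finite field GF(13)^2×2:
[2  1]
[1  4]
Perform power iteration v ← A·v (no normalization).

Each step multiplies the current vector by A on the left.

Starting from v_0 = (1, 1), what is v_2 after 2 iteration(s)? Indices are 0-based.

v_0 = (1, 1).
v_1 = A·v_0 = (3, 5).
v_2 = A·v_1 = (11, 10).

v_2 = (11, 10)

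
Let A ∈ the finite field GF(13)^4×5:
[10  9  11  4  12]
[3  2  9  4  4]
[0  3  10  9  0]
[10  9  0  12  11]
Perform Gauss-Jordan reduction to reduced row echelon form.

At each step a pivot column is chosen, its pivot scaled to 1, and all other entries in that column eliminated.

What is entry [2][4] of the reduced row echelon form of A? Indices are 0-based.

M[2][4] = 1

step 1: normalize row 0 (÷10) = (1, 10, 5, 3, 9)
  row 1: subtract 3×row0 = (0, 11, 7, 8, 3)
  row 3: subtract 10×row0 = (0, 0, 2, 8, 12)
step 2: normalize row 1 (÷11) = (0, 1, 3, 9, 5)
  row 0: subtract 10×row1 = (1, 0, 1, 4, 11)
  row 2: subtract 3×row1 = (0, 0, 1, 8, 11)
step 3: normalize row 2 (÷1) = (0, 0, 1, 8, 11)
  row 0: subtract 1×row2 = (1, 0, 0, 9, 0)
  row 1: subtract 3×row2 = (0, 1, 0, 11, 11)
  row 3: subtract 2×row2 = (0, 0, 0, 5, 3)
step 4: normalize row 3 (÷5) = (0, 0, 0, 1, 11)
  row 0: subtract 9×row3 = (1, 0, 0, 0, 5)
  row 1: subtract 11×row3 = (0, 1, 0, 0, 7)
  row 2: subtract 8×row3 = (0, 0, 1, 0, 1)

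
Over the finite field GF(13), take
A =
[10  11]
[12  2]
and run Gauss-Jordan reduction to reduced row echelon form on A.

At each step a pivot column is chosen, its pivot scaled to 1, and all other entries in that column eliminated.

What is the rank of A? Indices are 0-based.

rank = 2

pivot(0,0)=10: scale R0 → (1, 5)
  clear (1,0): R1 −= (12)R0 → (0, 7)
pivot(1,1)=7: scale R1 → (0, 1)
  clear (0,1): R0 −= (5)R1 → (1, 0)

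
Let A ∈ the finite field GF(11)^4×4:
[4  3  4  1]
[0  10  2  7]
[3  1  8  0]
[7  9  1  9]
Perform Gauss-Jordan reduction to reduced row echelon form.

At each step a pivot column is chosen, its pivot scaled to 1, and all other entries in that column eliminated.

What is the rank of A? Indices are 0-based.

step 1: normalize row 0 (÷4) = (1, 9, 1, 3)
  row 2: subtract 3×row0 = (0, 7, 5, 2)
  row 3: subtract 7×row0 = (0, 1, 5, 10)
step 2: normalize row 1 (÷10) = (0, 1, 9, 4)
  row 0: subtract 9×row1 = (1, 0, 8, 0)
  row 2: subtract 7×row1 = (0, 0, 8, 7)
  row 3: subtract 1×row1 = (0, 0, 7, 6)
step 3: normalize row 2 (÷8) = (0, 0, 1, 5)
  row 0: subtract 8×row2 = (1, 0, 0, 4)
  row 1: subtract 9×row2 = (0, 1, 0, 3)
  row 3: subtract 7×row2 = (0, 0, 0, 4)
step 4: normalize row 3 (÷4) = (0, 0, 0, 1)
  row 0: subtract 4×row3 = (1, 0, 0, 0)
  row 1: subtract 3×row3 = (0, 1, 0, 0)
  row 2: subtract 5×row3 = (0, 0, 1, 0)

rank = 4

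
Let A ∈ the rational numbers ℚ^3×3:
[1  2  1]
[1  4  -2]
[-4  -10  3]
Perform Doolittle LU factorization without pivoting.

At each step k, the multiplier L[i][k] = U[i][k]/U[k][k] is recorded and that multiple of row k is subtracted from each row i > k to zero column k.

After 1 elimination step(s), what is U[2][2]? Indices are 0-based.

U[2][2] = 7

k=0: U[0][0]=1
  eliminate (1,0): mult=1, new row 1: (0, 2, -3); set L[1][0]=1
  eliminate (2,0): mult=-4, new row 2: (0, -2, 7); set L[2][0]=-4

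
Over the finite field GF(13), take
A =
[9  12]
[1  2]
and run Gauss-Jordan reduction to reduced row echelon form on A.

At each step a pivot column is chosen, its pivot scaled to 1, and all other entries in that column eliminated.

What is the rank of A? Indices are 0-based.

rank = 2

pivot(0,0)=9: scale R0 → (1, 10)
  clear (1,0): R1 −= (1)R0 → (0, 5)
pivot(1,1)=5: scale R1 → (0, 1)
  clear (0,1): R0 −= (10)R1 → (1, 0)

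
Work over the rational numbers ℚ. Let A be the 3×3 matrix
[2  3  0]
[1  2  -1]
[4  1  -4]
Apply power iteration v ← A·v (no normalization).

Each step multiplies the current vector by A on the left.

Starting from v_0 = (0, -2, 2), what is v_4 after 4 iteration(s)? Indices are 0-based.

v_0 = (0, -2, 2).
v_1 = A·v_0 = (-6, -6, -10).
v_2 = A·v_1 = (-30, -8, 10).
v_3 = A·v_2 = (-84, -56, -168).
v_4 = A·v_3 = (-336, -28, 280).

v_4 = (-336, -28, 280)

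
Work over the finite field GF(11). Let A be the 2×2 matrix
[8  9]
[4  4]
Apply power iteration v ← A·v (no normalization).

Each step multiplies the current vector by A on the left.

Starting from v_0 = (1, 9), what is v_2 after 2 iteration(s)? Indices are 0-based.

v_2 = (5, 10)

v_0 = (1, 9).
v_1 = A·v_0 = (1, 7).
v_2 = A·v_1 = (5, 10).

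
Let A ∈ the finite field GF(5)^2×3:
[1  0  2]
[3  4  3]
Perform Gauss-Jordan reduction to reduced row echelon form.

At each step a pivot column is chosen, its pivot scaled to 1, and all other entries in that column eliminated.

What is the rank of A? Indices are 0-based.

step 1: normalize row 0 (÷1) = (1, 0, 2)
  row 1: subtract 3×row0 = (0, 4, 2)
step 2: normalize row 1 (÷4) = (0, 1, 3)

rank = 2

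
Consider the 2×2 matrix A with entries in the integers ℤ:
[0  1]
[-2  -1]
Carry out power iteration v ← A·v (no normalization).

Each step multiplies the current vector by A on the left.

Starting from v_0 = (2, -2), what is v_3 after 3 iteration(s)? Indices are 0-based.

v_3 = (6, -2)

v_0 = (2, -2).
v_1 = A·v_0 = (-2, -2).
v_2 = A·v_1 = (-2, 6).
v_3 = A·v_2 = (6, -2).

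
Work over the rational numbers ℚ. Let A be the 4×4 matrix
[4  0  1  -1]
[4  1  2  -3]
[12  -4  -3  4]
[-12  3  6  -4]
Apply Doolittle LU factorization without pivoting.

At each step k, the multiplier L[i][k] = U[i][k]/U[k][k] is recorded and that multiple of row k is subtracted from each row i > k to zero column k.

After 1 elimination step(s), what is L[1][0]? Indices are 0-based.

L[1][0] = 1

k=0: U[0][0]=4
  eliminate (1,0): mult=1, new row 1: (0, 1, 1, -2); set L[1][0]=1
  eliminate (2,0): mult=3, new row 2: (0, -4, -6, 7); set L[2][0]=3
  eliminate (3,0): mult=-3, new row 3: (0, 3, 9, -7); set L[3][0]=-3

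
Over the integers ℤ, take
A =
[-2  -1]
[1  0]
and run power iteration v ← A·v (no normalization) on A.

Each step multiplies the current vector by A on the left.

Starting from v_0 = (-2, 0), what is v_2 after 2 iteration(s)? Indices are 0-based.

v_2 = (-6, 4)

v_0 = (-2, 0).
v_1 = A·v_0 = (4, -2).
v_2 = A·v_1 = (-6, 4).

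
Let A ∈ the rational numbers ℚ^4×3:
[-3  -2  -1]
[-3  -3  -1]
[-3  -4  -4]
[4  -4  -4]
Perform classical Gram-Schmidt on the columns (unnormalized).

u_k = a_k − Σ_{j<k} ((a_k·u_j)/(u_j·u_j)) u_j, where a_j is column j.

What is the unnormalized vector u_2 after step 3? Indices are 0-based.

u_2 = (373/1814, 971/907, -1931/1814, 144/907)

Step 1: u_0 = a_0 = (-3, -3, -3, 4).
Step 2: u_1 = a_1 − (11/43)·u_0 = (-53/43, -96/43, -139/43, -216/43).
Step 3: u_2 = a_2 − (2/43)·u_0 − (1569/1814)·u_1 = (373/1814, 971/907, -1931/1814, 144/907).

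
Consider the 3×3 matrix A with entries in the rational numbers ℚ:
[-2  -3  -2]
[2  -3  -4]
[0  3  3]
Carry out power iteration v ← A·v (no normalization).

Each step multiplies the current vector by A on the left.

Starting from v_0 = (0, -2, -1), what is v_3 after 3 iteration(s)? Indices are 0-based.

v_3 = (-16, -134, 75)

v_0 = (0, -2, -1).
v_1 = A·v_0 = (8, 10, -9).
v_2 = A·v_1 = (-28, 22, 3).
v_3 = A·v_2 = (-16, -134, 75).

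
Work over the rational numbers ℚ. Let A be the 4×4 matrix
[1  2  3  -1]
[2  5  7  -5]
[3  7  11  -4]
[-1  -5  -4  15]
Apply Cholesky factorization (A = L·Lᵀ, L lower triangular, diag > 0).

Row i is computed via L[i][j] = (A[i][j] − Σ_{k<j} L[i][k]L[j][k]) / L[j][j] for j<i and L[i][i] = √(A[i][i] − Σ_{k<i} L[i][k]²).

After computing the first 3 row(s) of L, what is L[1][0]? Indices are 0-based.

Step 1: L[0][0] = √(1) = 1.
  L[1][0] = (2) / L[0][0] = 2.
Step 2: L[1][1] = √(1) = 1.
  L[2][0] = (3) / L[0][0] = 3.
  L[2][1] = (1) / L[1][1] = 1.
Step 3: L[2][2] = √(1) = 1.

L[1][0] = 2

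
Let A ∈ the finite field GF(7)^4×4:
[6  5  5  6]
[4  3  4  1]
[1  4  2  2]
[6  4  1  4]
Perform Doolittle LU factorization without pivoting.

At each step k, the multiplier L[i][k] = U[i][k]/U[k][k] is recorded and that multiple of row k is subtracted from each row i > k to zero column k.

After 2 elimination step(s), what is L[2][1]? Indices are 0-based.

L[2][1] = 1

[col 0] pivot 6
  R1 -= 3*R0 → (0, 2, 3, 4)  (L[1][0] := 3)
  R2 -= 6*R0 → (0, 2, 0, 1)  (L[2][0] := 6)
  R3 -= 1*R0 → (0, 6, 3, 5)  (L[3][0] := 1)
[col 1] pivot 2
  R2 -= 1*R1 → (0, 0, 4, 4)  (L[2][1] := 1)
  R3 -= 3*R1 → (0, 0, 1, 0)  (L[3][1] := 3)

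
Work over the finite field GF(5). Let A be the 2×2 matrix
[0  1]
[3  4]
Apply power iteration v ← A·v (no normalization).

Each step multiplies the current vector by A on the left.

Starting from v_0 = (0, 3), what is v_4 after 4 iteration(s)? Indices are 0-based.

v_4 = (4, 2)

v_0 = (0, 3).
v_1 = A·v_0 = (3, 2).
v_2 = A·v_1 = (2, 2).
v_3 = A·v_2 = (2, 4).
v_4 = A·v_3 = (4, 2).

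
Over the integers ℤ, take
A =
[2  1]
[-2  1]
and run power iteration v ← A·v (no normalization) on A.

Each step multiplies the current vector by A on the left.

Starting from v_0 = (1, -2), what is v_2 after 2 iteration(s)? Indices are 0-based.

v_0 = (1, -2).
v_1 = A·v_0 = (0, -4).
v_2 = A·v_1 = (-4, -4).

v_2 = (-4, -4)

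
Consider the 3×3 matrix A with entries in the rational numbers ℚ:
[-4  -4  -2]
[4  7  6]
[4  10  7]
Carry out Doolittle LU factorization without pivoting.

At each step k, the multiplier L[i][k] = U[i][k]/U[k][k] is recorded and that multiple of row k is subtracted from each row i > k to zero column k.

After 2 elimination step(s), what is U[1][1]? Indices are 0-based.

k=0: U[0][0]=-4
  eliminate (1,0): mult=-1, new row 1: (0, 3, 4); set L[1][0]=-1
  eliminate (2,0): mult=-1, new row 2: (0, 6, 5); set L[2][0]=-1
k=1: U[1][1]=3
  eliminate (2,1): mult=2, new row 2: (0, 0, -3); set L[2][1]=2

U[1][1] = 3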